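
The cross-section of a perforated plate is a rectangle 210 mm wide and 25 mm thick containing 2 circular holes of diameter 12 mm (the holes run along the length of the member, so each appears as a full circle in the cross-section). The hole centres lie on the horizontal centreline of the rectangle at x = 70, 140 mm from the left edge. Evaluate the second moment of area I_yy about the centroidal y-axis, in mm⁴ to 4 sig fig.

I_yy ≈ 1.901 × 10⁷ mm⁴

Treat the section as a set of non-overlapping primitives; coordinates are from the bounding-box lower-left.
Plate: 210 × 25, A = 5 250 mm², x = 105 mm, Ī = 19 293 750 mm⁴.
Hole 1 (subtracted): ⌀12, A = 113.097 mm², x = 70 mm, Ī = 1017.88 mm⁴.
Hole 2 (subtracted): ⌀12, A = 113.097 mm², x = 140 mm, Ī = 1017.88 mm⁴.
By symmetry the centroid is at mid-width, x̄ = 105 mm.
Transfer each piece to the centroidal y-axis using Ī + A·d² with d = x − 105:
  plate: d = 0 mm → contributes +19 293 750 mm⁴
  hole 1: d = -35 mm → contributes −139 562 mm⁴
  hole 2: d = 35 mm → contributes −139 562 mm⁴
Total I = 19 014 626 mm⁴.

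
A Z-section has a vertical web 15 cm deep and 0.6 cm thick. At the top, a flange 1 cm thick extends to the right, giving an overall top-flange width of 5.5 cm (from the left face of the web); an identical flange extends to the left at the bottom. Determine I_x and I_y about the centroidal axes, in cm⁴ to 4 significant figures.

Split into non-overlapping primitives; take the origin at the lower-left of the bounding box.
Web: 0.6 × 15, A = 9 cm², y = 7.5 cm, Ī = 168.75 cm⁴.
Top flange (beyond web): 4.9 × 1, A = 4.9 cm², y = 14.5 cm, Ī = 0.408333 cm⁴.
Bottom flange (beyond web): 4.9 × 1, A = 4.9 cm², y = 0.5 cm, Ī = 0.408333 cm⁴.
Centroid: ȳ = ΣA·y / ΣA = 7.5 cm.
Transfer each piece to the centroidal x-axis using Ī + A·d² with d = y − 7.5:
  web: d = 0 cm → contributes +168.75 cm⁴
  top flange (beyond web): d = 7 cm → contributes +240.508 cm⁴
  bottom flange (beyond web): d = -7 cm → contributes +240.508 cm⁴
Total I = 649.767 cm⁴.
For the y-axis: x̄ = 5.2 cm.
Repeating about the centroidal y-axis gives I_y = 93.9907 cm⁴.

I_x ≈ 649.8 cm⁴, I_y ≈ 93.99 cm⁴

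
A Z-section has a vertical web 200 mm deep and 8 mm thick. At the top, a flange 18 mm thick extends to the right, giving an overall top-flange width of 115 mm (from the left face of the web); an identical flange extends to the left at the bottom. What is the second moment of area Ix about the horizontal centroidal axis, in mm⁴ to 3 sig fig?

Treat the section as a set of non-overlapping primitives; coordinates are from the bounding-box lower-left.
Web: 8 × 200, A = 1 600 mm², y = 100 mm, Ī = 5 333 333 mm⁴.
Top flange (beyond web): 107 × 18, A = 1 926 mm², y = 191 mm, Ī = 52 002 mm⁴.
Bottom flange (beyond web): 107 × 18, A = 1 926 mm², y = 9 mm, Ī = 52 002 mm⁴.
Centroid: ȳ = ΣA·y / ΣA = 100 mm.
Transfer each piece to the horizontal centroidal axis using Ī + A·d² with d = y − 100:
  web: d = 0 mm → contributes +5 333 333 mm⁴
  top flange (beyond web): d = 91 mm → contributes +16 001 208 mm⁴
  bottom flange (beyond web): d = -91 mm → contributes +16 001 208 mm⁴
Total I = 37 335 749 mm⁴.

Ix ≈ 3.73 × 10⁷ mm⁴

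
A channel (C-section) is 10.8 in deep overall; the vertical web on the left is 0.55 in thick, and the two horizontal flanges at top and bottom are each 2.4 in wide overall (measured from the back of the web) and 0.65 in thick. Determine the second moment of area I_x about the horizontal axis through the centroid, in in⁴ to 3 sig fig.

I_x ≈ 120 in⁴

Decompose the section into non-overlapping parts with the origin at the bottom-left of its bounding rectangle.
Web: 0.55 × 10.8, A = 5.94 in², y = 5.4 in, Ī = 57.737 in⁴.
Top flange (beyond web): 1.85 × 0.65, A = 1.2025 in², y = 10.475 in, Ī = 0.042338 in⁴.
Bottom flange (beyond web): 1.85 × 0.65, A = 1.2025 in², y = 0.325 in, Ī = 0.042338 in⁴.
By symmetry the centroid is at mid-height, ȳ = 5.4 in.
Transfer each piece to the horizontal axis through the centroid using Ī + A·d² with d = y − 5.4:
  web: d = 0 in → contributes +57.737 in⁴
  top flange (beyond web): d = 5.075 in → contributes +31.013 in⁴
  bottom flange (beyond web): d = -5.075 in → contributes +31.013 in⁴
Total I = 119.76 in⁴.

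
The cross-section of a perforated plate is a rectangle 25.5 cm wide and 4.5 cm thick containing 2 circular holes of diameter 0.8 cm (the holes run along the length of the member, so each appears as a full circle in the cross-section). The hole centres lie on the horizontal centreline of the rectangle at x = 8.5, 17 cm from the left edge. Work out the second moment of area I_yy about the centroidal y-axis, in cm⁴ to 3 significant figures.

Break the section into simple shapes (no overlaps), measuring from the bottom-left corner of the bounding box.
Plate: 25.5 × 4.5, A = 114.75 cm², x = 12.75 cm, Ī = 6 218 cm⁴.
Hole 1 (subtracted): ⌀0.8, A = 0.50265 cm², x = 8.5 cm, Ī = 0.020106 cm⁴.
Hole 2 (subtracted): ⌀0.8, A = 0.50265 cm², x = 17 cm, Ī = 0.020106 cm⁴.
By symmetry the centroid is at mid-width, x̄ = 12.75 cm.
Transfer each piece to the centroidal y-axis using Ī + A·d² with d = x − 12.75:
  plate: d = 0 cm → contributes +6 218 cm⁴
  hole 1: d = -4.25 cm → contributes −9.0993 cm⁴
  hole 2: d = 4.25 cm → contributes −9.0993 cm⁴
Total I = 6199.8 cm⁴.

I_yy ≈ 6200 cm⁴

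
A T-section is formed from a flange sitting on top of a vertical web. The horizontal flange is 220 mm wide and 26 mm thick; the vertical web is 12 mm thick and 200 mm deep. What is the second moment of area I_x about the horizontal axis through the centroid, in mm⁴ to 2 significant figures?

I_x ≈ 3.0 × 10⁷ mm⁴

Split into non-overlapping primitives; take the origin at the lower-left of the bounding box.
Flange: 220 × 26, A = 5 720 mm², y = 213 mm, Ī = 322 227 mm⁴.
Web: 12 × 200, A = 2 400 mm², y = 100 mm, Ī = 8 000 000 mm⁴.
Centroid: ȳ = ΣA·y / ΣA = 179.6 mm.
Transfer each piece to the horizontal axis through the centroid using Ī + A·d² with d = y − 179.6:
  flange: d = 33.4 mm → contributes +6 702 853 mm⁴
  web: d = -79.6 mm → contributes +23 207 160 mm⁴
Total I = 29 910 014 mm⁴.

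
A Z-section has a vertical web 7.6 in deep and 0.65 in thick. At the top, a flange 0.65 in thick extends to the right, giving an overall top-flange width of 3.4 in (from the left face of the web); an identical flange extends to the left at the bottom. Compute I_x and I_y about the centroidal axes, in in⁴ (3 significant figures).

Decompose the section into non-overlapping parts with the origin at the bottom-left of its bounding rectangle.
Web: 0.65 × 7.6, A = 4.94 in², y = 3.8 in, Ī = 23.778 in⁴.
Top flange (beyond web): 2.75 × 0.65, A = 1.7875 in², y = 7.275 in, Ī = 0.062935 in⁴.
Bottom flange (beyond web): 2.75 × 0.65, A = 1.7875 in², y = 0.325 in, Ī = 0.062935 in⁴.
Centroid: ȳ = ΣA·y / ΣA = 3.8 in.
Transfer each piece to the centroidal x-axis using Ī + A·d² with d = y − 3.8:
  web: d = 0 in → contributes +23.778 in⁴
  top flange (beyond web): d = 3.475 in → contributes +21.648 in⁴
  bottom flange (beyond web): d = -3.475 in → contributes +21.648 in⁴
Total I = 67.074 in⁴.
For the y-axis: x̄ = 3.075 in.
Repeating about the centroidal y-axis gives I_y = 12.759 in⁴.

I_x ≈ 67.1 in⁴, I_y ≈ 12.8 in⁴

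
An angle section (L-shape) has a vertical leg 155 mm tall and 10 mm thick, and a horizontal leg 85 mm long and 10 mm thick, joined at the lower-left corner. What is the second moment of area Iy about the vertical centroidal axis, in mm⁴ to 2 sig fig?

Break the section into simple shapes (no overlaps), measuring from the bottom-left corner of the bounding box.
Vertical leg: 10 × 155, A = 1 550 mm², x = 5 mm, Ī = 12 917 mm⁴.
Horizontal leg (remainder): 75 × 10, A = 750 mm², x = 47.5 mm, Ī = 351 563 mm⁴.
Centroid: x̄ = ΣA·x / ΣA = 18.86 mm.
Transfer each piece to the vertical centroidal axis using Ī + A·d² with d = x − 18.86:
  vertical leg: d = -13.86 mm → contributes +310 615 mm⁴
  horizontal leg (remainder): d = 28.64 mm → contributes +966 806 mm⁴
Total I = 1 277 421 mm⁴.

Iy ≈ 1.3 × 10⁶ mm⁴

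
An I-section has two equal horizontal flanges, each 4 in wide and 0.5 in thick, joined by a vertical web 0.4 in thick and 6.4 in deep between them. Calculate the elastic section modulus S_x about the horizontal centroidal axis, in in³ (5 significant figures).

S_x ≈ 15.252 in³

Break the section into simple shapes (no overlaps), measuring from the bottom-left corner of the bounding box.
Bottom flange: 4 × 0.5, A = 2 in², y = 0.25 in, Ī = 0.04166667 in⁴.
Web: 0.4 × 6.4, A = 2.56 in², y = 3.7 in, Ī = 8.738133 in⁴.
Top flange: 4 × 0.5, A = 2 in², y = 7.15 in, Ī = 0.04166667 in⁴.
By symmetry the centroid is at mid-height, ȳ = 3.7 in.
Transfer each piece to the horizontal centroidal axis using Ī + A·d² with d = y − 3.7:
  bottom flange: d = -3.45 in → contributes +23.84667 in⁴
  web: d = 0 in → contributes +8.738133 in⁴
  top flange: d = 3.45 in → contributes +23.84667 in⁴
Total I = 56.43147 in⁴.
Extreme fibre distance c = 3.7 in; S = I/c = 15.25175 in³.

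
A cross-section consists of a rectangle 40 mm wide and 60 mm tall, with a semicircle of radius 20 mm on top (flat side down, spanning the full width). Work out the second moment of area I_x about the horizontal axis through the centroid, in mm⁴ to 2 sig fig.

I_x ≈ 1.5 × 10⁶ mm⁴

Treat the section as a set of non-overlapping primitives; coordinates are from the bounding-box lower-left.
Rectangular body: 40 × 60, A = 2 400 mm², y = 30 mm, Ī = 720 000 mm⁴.
Semicircular cap: semicircle r = 20, A = 628.3 mm², y = 68.49 mm, Ī = 17 561 mm⁴.
Centroid: ȳ = ΣA·y / ΣA = 37.99 mm.
Transfer each piece to the horizontal axis through the centroid using Ī + A·d² with d = y − 37.99:
  rectangular body: d = -7.986 mm → contributes +873 047 mm⁴
  semicircular cap: d = 30.5 mm → contributes +602 157 mm⁴
Total I = 1 475 204 mm⁴.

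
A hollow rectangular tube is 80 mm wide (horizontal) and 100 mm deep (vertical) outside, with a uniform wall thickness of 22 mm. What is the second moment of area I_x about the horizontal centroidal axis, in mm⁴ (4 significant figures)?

Split into non-overlapping primitives; take the origin at the lower-left of the bounding box.
Outer rectangle: 80 × 100, A = 8 000 mm², y = 50 mm, Ī = 6 666 667 mm⁴.
Inner void (subtracted): 36 × 56, A = 2 016 mm², y = 50 mm, Ī = 526 848 mm⁴.
By symmetry the centroid is at mid-height, ȳ = 50 mm.
All pieces are centred on the horizontal centroidal axis, so I = ΣĪ (holes subtracted) = 6 139 819 mm⁴.

I_x ≈ 6.140 × 10⁶ mm⁴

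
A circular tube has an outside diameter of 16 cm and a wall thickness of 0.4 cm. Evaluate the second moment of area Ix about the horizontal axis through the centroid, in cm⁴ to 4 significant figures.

Ix ≈ 596.7 cm⁴

Split into non-overlapping primitives; take the origin at the lower-left of the bounding box.
Outer circle: ⌀16, A = 201.062 cm², y = 8 cm, Ī = 3216.99 cm⁴.
Bore (subtracted): ⌀15.2, A = 181.458 cm², y = 8 cm, Ī = 2620.26 cm⁴.
By symmetry the centroid is at mid-height, ȳ = 8 cm.
All pieces are centred on the horizontal axis through the centroid, so I = ΣĪ (holes subtracted) = 596.732 cm⁴.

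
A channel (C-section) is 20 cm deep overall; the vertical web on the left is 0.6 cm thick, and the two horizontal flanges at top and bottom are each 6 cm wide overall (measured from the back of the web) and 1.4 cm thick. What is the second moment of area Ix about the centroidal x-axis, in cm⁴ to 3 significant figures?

Decompose the section into non-overlapping parts with the origin at the bottom-left of its bounding rectangle.
Web: 0.6 × 20, A = 12 cm², y = 10 cm, Ī = 400 cm⁴.
Top flange (beyond web): 5.4 × 1.4, A = 7.56 cm², y = 19.3 cm, Ī = 1.2348 cm⁴.
Bottom flange (beyond web): 5.4 × 1.4, A = 7.56 cm², y = 0.7 cm, Ī = 1.2348 cm⁴.
By symmetry the centroid is at mid-height, ȳ = 10 cm.
Transfer each piece to the centroidal x-axis using Ī + A·d² with d = y − 10:
  web: d = 0 cm → contributes +400 cm⁴
  top flange (beyond web): d = 9.3 cm → contributes +655.1 cm⁴
  bottom flange (beyond web): d = -9.3 cm → contributes +655.1 cm⁴
Total I = 1710.2 cm⁴.

Ix ≈ 1710 cm⁴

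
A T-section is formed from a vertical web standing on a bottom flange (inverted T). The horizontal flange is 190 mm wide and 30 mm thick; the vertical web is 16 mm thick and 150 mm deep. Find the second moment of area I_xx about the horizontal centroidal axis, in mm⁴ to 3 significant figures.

I_xx ≈ 1.86 × 10⁷ mm⁴

Break the section into simple shapes (no overlaps), measuring from the bottom-left corner of the bounding box.
Flange: 190 × 30, A = 5 700 mm², y = 15 mm, Ī = 427 500 mm⁴.
Web: 16 × 150, A = 2 400 mm², y = 105 mm, Ī = 4 500 000 mm⁴.
Centroid: ȳ = ΣA·y / ΣA = 41.667 mm.
Transfer each piece to the horizontal centroidal axis using Ī + A·d² with d = y − 41.667:
  flange: d = -26.667 mm → contributes +4 480 833 mm⁴
  web: d = 63.333 mm → contributes +14 126 667 mm⁴
Total I = 18 607 500 mm⁴.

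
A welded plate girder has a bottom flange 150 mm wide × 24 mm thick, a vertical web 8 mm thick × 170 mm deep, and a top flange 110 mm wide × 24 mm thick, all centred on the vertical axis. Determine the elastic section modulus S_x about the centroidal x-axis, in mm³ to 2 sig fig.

S_x ≈ 5.0 × 10⁵ mm³

Decompose the section into non-overlapping parts with the origin at the bottom-left of its bounding rectangle.
Bottom plate: 150 × 24, A = 3 600 mm², y = 12 mm, Ī = 172 800 mm⁴.
Web plate: 8 × 170, A = 1 360 mm², y = 109 mm, Ī = 3 275 333 mm⁴.
Top plate: 110 × 24, A = 2 640 mm², y = 206 mm, Ī = 126 720 mm⁴.
Centroid: ȳ = ΣA·y / ΣA = 96.75 mm.
Transfer each piece to the centroidal x-axis using Ī + A·d² with d = y − 96.75:
  bottom plate: d = -84.75 mm → contributes +26 028 419 mm⁴
  web plate: d = 12.25 mm → contributes +3 479 506 mm⁴
  top plate: d = 109.3 mm → contributes +31 638 123 mm⁴
Total I = 61 146 048 mm⁴.
Extreme fibre distance c = 121.3 mm; S = I/c = 504 286 mm³.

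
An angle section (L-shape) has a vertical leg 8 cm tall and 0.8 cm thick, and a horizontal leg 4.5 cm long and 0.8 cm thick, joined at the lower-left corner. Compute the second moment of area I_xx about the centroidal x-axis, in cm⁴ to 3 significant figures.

I_xx ≈ 60.5 cm⁴

Decompose the section into non-overlapping parts with the origin at the bottom-left of its bounding rectangle.
Vertical leg: 0.8 × 8, A = 6.4 cm², y = 4 cm, Ī = 34.133 cm⁴.
Horizontal leg (remainder): 3.7 × 0.8, A = 2.96 cm², y = 0.4 cm, Ī = 0.15787 cm⁴.
Centroid: ȳ = ΣA·y / ΣA = 2.8615 cm.
Transfer each piece to the centroidal x-axis using Ī + A·d² with d = y − 2.8615:
  vertical leg: d = 1.1385 cm → contributes +42.428 cm⁴
  horizontal leg (remainder): d = -2.4615 cm → contributes +18.093 cm⁴
Total I = 60.521 cm⁴.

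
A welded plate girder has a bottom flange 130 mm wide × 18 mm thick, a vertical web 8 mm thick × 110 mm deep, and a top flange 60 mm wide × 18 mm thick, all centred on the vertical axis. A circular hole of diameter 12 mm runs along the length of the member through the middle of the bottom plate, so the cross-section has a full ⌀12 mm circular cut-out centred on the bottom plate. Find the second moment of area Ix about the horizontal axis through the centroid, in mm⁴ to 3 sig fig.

Ix ≈ 1.32 × 10⁷ mm⁴

Break the section into simple shapes (no overlaps), measuring from the bottom-left corner of the bounding box.
Bottom plate: 130 × 18, A = 2 340 mm², y = 9 mm, Ī = 63 180 mm⁴.
Web plate: 8 × 110, A = 880 mm², y = 73 mm, Ī = 887 333 mm⁴.
Top plate: 60 × 18, A = 1 080 mm², y = 137 mm, Ī = 29 160 mm⁴.
Hole (subtracted): ⌀12, A = 113.1 mm², y = 9 mm, Ī = 1017.9 mm⁴.
Centroid: ȳ = ΣA·y / ΣA = 55.469 mm.
Transfer each piece to the horizontal axis through the centroid using Ī + A·d² with d = y − 55.469:
  bottom plate: d = -46.469 mm → contributes +5 116 040 mm⁴
  web plate: d = 17.531 mm → contributes +1 157 798 mm⁴
  top plate: d = 81.531 mm → contributes +7 208 298 mm⁴
  hole: d = -46.469 mm → contributes −245 234 mm⁴
Total I = 13 236 902 mm⁴.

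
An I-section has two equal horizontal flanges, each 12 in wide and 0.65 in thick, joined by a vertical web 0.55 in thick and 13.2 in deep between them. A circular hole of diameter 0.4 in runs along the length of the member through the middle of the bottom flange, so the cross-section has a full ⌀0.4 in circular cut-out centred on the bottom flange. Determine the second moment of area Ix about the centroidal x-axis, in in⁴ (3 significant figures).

Treat the section as a set of non-overlapping primitives; coordinates are from the bounding-box lower-left.
Bottom flange: 12 × 0.65, A = 7.8 in², y = 0.325 in, Ī = 0.27463 in⁴.
Web: 0.55 × 13.2, A = 7.26 in², y = 7.25 in, Ī = 105.42 in⁴.
Top flange: 12 × 0.65, A = 7.8 in², y = 14.175 in, Ī = 0.27463 in⁴.
Hole (subtracted): ⌀0.4, A = 0.12566 in², y = 0.325 in, Ī = 0.0012566 in⁴.
Centroid: ȳ = ΣA·y / ΣA = 7.2883 in.
Transfer each piece to the centroidal x-axis using Ī + A·d² with d = y − 7.2883:
  bottom flange: d = -6.9633 in → contributes +378.48 in⁴
  web: d = -0.038278 in → contributes +105.43 in⁴
  top flange: d = 6.8867 in → contributes +370.2 in⁴
  hole: d = -6.9633 in → contributes −6.0943 in⁴
Total I = 848.01 in⁴.

Ix ≈ 848 in⁴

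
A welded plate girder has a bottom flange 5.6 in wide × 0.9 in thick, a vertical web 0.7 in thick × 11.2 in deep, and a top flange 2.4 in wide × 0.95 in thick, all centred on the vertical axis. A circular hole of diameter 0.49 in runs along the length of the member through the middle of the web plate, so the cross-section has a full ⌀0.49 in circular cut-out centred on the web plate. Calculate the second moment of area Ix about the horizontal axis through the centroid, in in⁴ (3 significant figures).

Split into non-overlapping primitives; take the origin at the lower-left of the bounding box.
Bottom plate: 5.6 × 0.9, A = 5.04 in², y = 0.45 in, Ī = 0.3402 in⁴.
Web plate: 0.7 × 11.2, A = 7.84 in², y = 6.5 in, Ī = 81.954 in⁴.
Top plate: 2.4 × 0.95, A = 2.28 in², y = 12.575 in, Ī = 0.17148 in⁴.
Hole (subtracted): ⌀0.49, A = 0.18857 in², y = 6.5 in, Ī = 0.0028298 in⁴.
Centroid: ȳ = ΣA·y / ΣA = 5.3885 in.
Transfer each piece to the horizontal axis through the centroid using Ī + A·d² with d = y − 5.3885:
  bottom plate: d = -4.9385 in → contributes +123.26 in⁴
  web plate: d = 1.1115 in → contributes +91.64 in⁴
  top plate: d = 7.1865 in → contributes +117.92 in⁴
  hole: d = 1.1115 in → contributes −0.23581 in⁴
Total I = 332.59 in⁴.

Ix ≈ 333 in⁴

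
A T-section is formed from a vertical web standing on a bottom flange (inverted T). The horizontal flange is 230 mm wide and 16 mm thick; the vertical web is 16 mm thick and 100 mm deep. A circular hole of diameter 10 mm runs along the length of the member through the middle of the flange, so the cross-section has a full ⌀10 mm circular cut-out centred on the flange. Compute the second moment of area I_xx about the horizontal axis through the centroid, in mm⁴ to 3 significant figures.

Decompose the section into non-overlapping parts with the origin at the bottom-left of its bounding rectangle.
Flange: 230 × 16, A = 3 680 mm², y = 8 mm, Ī = 78 507 mm⁴.
Web: 16 × 100, A = 1 600 mm², y = 66 mm, Ī = 1 333 333 mm⁴.
Hole (subtracted): ⌀10, A = 78.54 mm², y = 8 mm, Ī = 490.87 mm⁴.
Centroid: ȳ = ΣA·y / ΣA = 25.841 mm.
Transfer each piece to the horizontal axis through the centroid using Ī + A·d² with d = y − 25.841:
  flange: d = -17.841 mm → contributes +1 249 874 mm⁴
  web: d = 40.159 mm → contributes +3 913 707 mm⁴
  hole: d = -17.841 mm → contributes −25 491 mm⁴
Total I = 5 138 091 mm⁴.

I_xx ≈ 5.14 × 10⁶ mm⁴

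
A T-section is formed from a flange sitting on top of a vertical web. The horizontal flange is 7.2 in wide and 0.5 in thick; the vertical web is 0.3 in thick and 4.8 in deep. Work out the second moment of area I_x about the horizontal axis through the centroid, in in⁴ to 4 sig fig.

Treat the section as a set of non-overlapping primitives; coordinates are from the bounding-box lower-left.
Flange: 7.2 × 0.5, A = 3.6 in², y = 5.05 in, Ī = 0.075 in⁴.
Web: 0.3 × 4.8, A = 1.44 in², y = 2.4 in, Ī = 2.7648 in⁴.
Centroid: ȳ = ΣA·y / ΣA = 4.29286 in.
Transfer each piece to the horizontal axis through the centroid using Ī + A·d² with d = y − 4.29286:
  flange: d = 0.757143 in → contributes +2.13876 in⁴
  web: d = -1.89286 in → contributes +7.92419 in⁴
Total I = 10.0629 in⁴.

I_x ≈ 10.06 in⁴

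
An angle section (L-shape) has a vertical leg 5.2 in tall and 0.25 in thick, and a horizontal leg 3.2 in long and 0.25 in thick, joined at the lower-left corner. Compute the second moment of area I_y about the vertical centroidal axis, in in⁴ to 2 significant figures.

Break the section into simple shapes (no overlaps), measuring from the bottom-left corner of the bounding box.
Vertical leg: 0.25 × 5.2, A = 1.3 in², x = 0.125 in, Ī = 0.006771 in⁴.
Horizontal leg (remainder): 2.95 × 0.25, A = 0.7375 in², x = 1.725 in, Ī = 0.5348 in⁴.
Centroid: x̄ = ΣA·x / ΣA = 0.7041 in.
Transfer each piece to the vertical centroidal axis using Ī + A·d² with d = x − 0.7041:
  vertical leg: d = -0.5791 in → contributes +0.4428 in⁴
  horizontal leg (remainder): d = 1.021 in → contributes +1.303 in⁴
Total I = 1.746 in⁴.

I_y ≈ 1.7 in⁴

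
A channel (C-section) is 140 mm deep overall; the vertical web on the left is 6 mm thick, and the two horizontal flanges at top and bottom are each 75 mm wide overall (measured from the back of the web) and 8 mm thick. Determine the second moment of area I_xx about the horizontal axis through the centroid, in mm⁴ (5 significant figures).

I_xx ≈ 6.1869 × 10⁶ mm⁴

Split into non-overlapping primitives; take the origin at the lower-left of the bounding box.
Web: 6 × 140, A = 840 mm², y = 70 mm, Ī = 1 372 000 mm⁴.
Top flange (beyond web): 69 × 8, A = 552 mm², y = 136 mm, Ī = 2 944 mm⁴.
Bottom flange (beyond web): 69 × 8, A = 552 mm², y = 4 mm, Ī = 2 944 mm⁴.
By symmetry the centroid is at mid-height, ȳ = 70 mm.
Transfer each piece to the horizontal axis through the centroid using Ī + A·d² with d = y − 70:
  web: d = 0 mm → contributes +1 372 000 mm⁴
  top flange (beyond web): d = 66 mm → contributes +2 407 456 mm⁴
  bottom flange (beyond web): d = -66 mm → contributes +2 407 456 mm⁴
Total I = 6 186 912 mm⁴.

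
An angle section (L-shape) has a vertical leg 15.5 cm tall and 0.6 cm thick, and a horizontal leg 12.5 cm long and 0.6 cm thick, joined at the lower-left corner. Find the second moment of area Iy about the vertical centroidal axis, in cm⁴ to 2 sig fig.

Iy ≈ 240 cm⁴

Treat the section as a set of non-overlapping primitives; coordinates are from the bounding-box lower-left.
Vertical leg: 0.6 × 15.5, A = 9.3 cm², x = 0.3 cm, Ī = 0.279 cm⁴.
Horizontal leg (remainder): 11.9 × 0.6, A = 7.14 cm², x = 6.55 cm, Ī = 84.26 cm⁴.
Centroid: x̄ = ΣA·x / ΣA = 3.014 cm.
Transfer each piece to the vertical centroidal axis using Ī + A·d² with d = x − 3.014:
  vertical leg: d = -2.714 cm → contributes +68.8 cm⁴
  horizontal leg (remainder): d = 3.536 cm → contributes +173.5 cm⁴
Total I = 242.3 cm⁴.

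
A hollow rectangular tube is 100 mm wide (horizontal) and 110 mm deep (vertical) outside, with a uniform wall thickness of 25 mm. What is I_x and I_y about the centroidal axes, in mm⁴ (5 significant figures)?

Decompose the section into non-overlapping parts with the origin at the bottom-left of its bounding rectangle.
Outer rectangle: 100 × 110, A = 11 000 mm², y = 55 mm, Ī = 11 091 667 mm⁴.
Inner void (subtracted): 50 × 60, A = 3 000 mm², y = 55 mm, Ī = 900 000 mm⁴.
By symmetry the centroid is at mid-height, ȳ = 55 mm.
All pieces are centred on the centroidal x-axis, so I = ΣĪ (holes subtracted) = 10 191 667 mm⁴.
Repeating about the centroidal y-axis gives I_y = 8 541 667 mm⁴.

I_x ≈ 1.0192 × 10⁷ mm⁴, I_y ≈ 8.5417 × 10⁶ mm⁴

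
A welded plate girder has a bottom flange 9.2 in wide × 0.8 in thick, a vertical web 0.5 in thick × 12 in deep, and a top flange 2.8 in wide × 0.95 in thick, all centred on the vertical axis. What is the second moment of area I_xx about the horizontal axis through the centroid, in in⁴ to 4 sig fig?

I_xx ≈ 429.8 in⁴

Split into non-overlapping primitives; take the origin at the lower-left of the bounding box.
Bottom plate: 9.2 × 0.8, A = 7.36 in², y = 0.4 in, Ī = 0.392533 in⁴.
Web plate: 0.5 × 12, A = 6 in², y = 6.8 in, Ī = 72 in⁴.
Top plate: 2.8 × 0.95, A = 2.66 in², y = 13.275 in, Ī = 0.200054 in⁴.
Centroid: ȳ = ΣA·y / ΣA = 4.9348 in.
Transfer each piece to the horizontal axis through the centroid using Ī + A·d² with d = y − 4.9348:
  bottom plate: d = -4.5348 in → contributes +151.747 in⁴
  web plate: d = 1.8652 in → contributes +92.8738 in⁴
  top plate: d = 8.3402 in → contributes +185.227 in⁴
Total I = 429.847 in⁴.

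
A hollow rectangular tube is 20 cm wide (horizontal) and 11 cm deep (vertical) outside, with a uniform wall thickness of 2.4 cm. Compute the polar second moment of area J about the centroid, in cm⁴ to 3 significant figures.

J ≈ 7440 cm⁴

Split into non-overlapping primitives; take the origin at the lower-left of the bounding box.
Outer rectangle: 20 × 11, A = 220 cm², y = 5.5 cm, Ī = 2218.3 cm⁴.
Inner void (subtracted): 15.2 × 6.2, A = 94.24 cm², y = 5.5 cm, Ī = 301.88 cm⁴.
By symmetry the centroid is at mid-height, ȳ = 5.5 cm.
All pieces are centred on the centroidal x-axis, so I = ΣĪ (holes subtracted) = 1916.5 cm⁴.
Repeating about the centroidal y-axis gives I_y = 5518.9 cm⁴.
Polar second moment: J = I_x + I_y = 7435.4 cm⁴.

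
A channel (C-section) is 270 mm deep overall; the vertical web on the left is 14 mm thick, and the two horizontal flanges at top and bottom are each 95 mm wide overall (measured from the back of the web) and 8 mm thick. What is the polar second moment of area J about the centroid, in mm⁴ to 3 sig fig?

J ≈ 4.82 × 10⁷ mm⁴

Decompose the section into non-overlapping parts with the origin at the bottom-left of its bounding rectangle.
Web: 14 × 270, A = 3 780 mm², y = 135 mm, Ī = 22 963 500 mm⁴.
Top flange (beyond web): 81 × 8, A = 648 mm², y = 266 mm, Ī = 3 456 mm⁴.
Bottom flange (beyond web): 81 × 8, A = 648 mm², y = 4 mm, Ī = 3 456 mm⁴.
By symmetry the centroid is at mid-height, ȳ = 135 mm.
Transfer each piece to the centroidal x-axis using Ī + A·d² with d = y − 135:
  web: d = 0 mm → contributes +22 963 500 mm⁴
  top flange (beyond web): d = 131 mm → contributes +11 123 784 mm⁴
  bottom flange (beyond web): d = -131 mm → contributes +11 123 784 mm⁴
Total I = 45 211 068 mm⁴.
For the y-axis: x̄ = 19.128 mm.
Repeating about the centroidal y-axis gives I_y = 2 947 849 mm⁴.
Polar second moment: J = I_x + I_y = 48 158 917 mm⁴.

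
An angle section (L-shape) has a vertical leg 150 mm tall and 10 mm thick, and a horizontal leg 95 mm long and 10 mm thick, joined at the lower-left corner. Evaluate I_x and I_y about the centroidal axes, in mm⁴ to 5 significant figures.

Split into non-overlapping primitives; take the origin at the lower-left of the bounding box.
Vertical leg: 10 × 150, A = 1 500 mm², y = 75 mm, Ī = 2 812 500 mm⁴.
Horizontal leg (remainder): 85 × 10, A = 850 mm², y = 5 mm, Ī = 7083.333 mm⁴.
Centroid: ȳ = ΣA·y / ΣA = 49.68085 mm.
Transfer each piece to the centroidal x-axis using Ī + A·d² with d = y − 49.68085:
  vertical leg: d = 25.31915 mm → contributes +3 774 089 mm⁴
  horizontal leg (remainder): d = -44.68085 mm → contributes +1 704 005 mm⁴
Total I = 5 478 094 mm⁴.
For the y-axis: x̄ = 22.18085 mm.
Repeating about the centroidal y-axis gives I_y = 1 748 406 mm⁴.

I_x ≈ 5.4781 × 10⁶ mm⁴, I_y ≈ 1.7484 × 10⁶ mm⁴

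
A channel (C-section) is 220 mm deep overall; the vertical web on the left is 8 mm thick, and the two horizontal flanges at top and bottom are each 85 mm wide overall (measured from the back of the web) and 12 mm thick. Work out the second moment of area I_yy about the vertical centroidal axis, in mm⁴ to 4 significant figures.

Break the section into simple shapes (no overlaps), measuring from the bottom-left corner of the bounding box.
Web: 8 × 220, A = 1 760 mm², x = 4 mm, Ī = 9386.67 mm⁴.
Top flange (beyond web): 77 × 12, A = 924 mm², x = 46.5 mm, Ī = 456 533 mm⁴.
Bottom flange (beyond web): 77 × 12, A = 924 mm², x = 46.5 mm, Ī = 456 533 mm⁴.
Centroid: x̄ = ΣA·x / ΣA = 25.7683 mm.
Transfer each piece to the vertical centroidal axis using Ī + A·d² with d = x − 25.7683:
  web: d = -21.7683 mm → contributes +843 378 mm⁴
  top flange (beyond web): d = 20.7317 mm → contributes +853 672 mm⁴
  bottom flange (beyond web): d = 20.7317 mm → contributes +853 672 mm⁴
Total I = 2 550 721 mm⁴.

I_yy ≈ 2.551 × 10⁶ mm⁴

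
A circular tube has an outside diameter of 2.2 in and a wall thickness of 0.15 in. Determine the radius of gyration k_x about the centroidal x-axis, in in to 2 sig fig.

k_x ≈ 0.73 in

Decompose the section into non-overlapping parts with the origin at the bottom-left of its bounding rectangle.
Outer circle: ⌀2.2, A = 3.801 in², y = 1.1 in, Ī = 1.15 in⁴.
Bore (subtracted): ⌀1.9, A = 2.835 in², y = 1.1 in, Ī = 0.6397 in⁴.
By symmetry the centroid is at mid-height, ȳ = 1.1 in.
All pieces are centred on the centroidal x-axis, so I = ΣĪ (holes subtracted) = 0.5102 in⁴.
Radius of gyration: k = √(I/A) = √(0.5102 / 0.966) = 0.7267 in.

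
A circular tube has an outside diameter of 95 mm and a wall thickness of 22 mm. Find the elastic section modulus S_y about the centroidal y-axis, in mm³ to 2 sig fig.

Split into non-overlapping primitives; take the origin at the lower-left of the bounding box.
Outer circle: ⌀95, A = 7 088 mm², x = 47.5 mm, Ī = 3 998 198 mm⁴.
Bore (subtracted): ⌀51, A = 2 043 mm², x = 47.5 mm, Ī = 332 086 mm⁴.
By symmetry the centroid is at mid-width, x̄ = 47.5 mm.
All pieces are centred on the centroidal y-axis, so I = ΣĪ (holes subtracted) = 3 666 112 mm⁴.
Extreme fibre distance c = 47.5 mm; S = I/c = 77 181 mm³.

S_y ≈ 7.7 × 10⁴ mm³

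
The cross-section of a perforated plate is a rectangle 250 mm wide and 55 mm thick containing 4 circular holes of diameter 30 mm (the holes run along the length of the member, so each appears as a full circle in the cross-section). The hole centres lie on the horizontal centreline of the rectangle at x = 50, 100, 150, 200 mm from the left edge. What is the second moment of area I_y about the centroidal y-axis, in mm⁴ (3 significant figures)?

Treat the section as a set of non-overlapping primitives; coordinates are from the bounding-box lower-left.
Plate: 250 × 55, A = 13 750 mm², x = 125 mm, Ī = 71 614 583 mm⁴.
Hole 1 (subtracted): ⌀30, A = 706.86 mm², x = 50 mm, Ī = 39 761 mm⁴.
Hole 2 (subtracted): ⌀30, A = 706.86 mm², x = 100 mm, Ī = 39 761 mm⁴.
Hole 3 (subtracted): ⌀30, A = 706.86 mm², x = 150 mm, Ī = 39 761 mm⁴.
Hole 4 (subtracted): ⌀30, A = 706.86 mm², x = 200 mm, Ī = 39 761 mm⁴.
By symmetry the centroid is at mid-width, x̄ = 125 mm.
Transfer each piece to the centroidal y-axis using Ī + A·d² with d = x − 125:
  plate: d = 0 mm → contributes +71 614 583 mm⁴
  hole 1: d = -75 mm → contributes −4 015 839 mm⁴
  hole 2: d = -25 mm → contributes −481 547 mm⁴
  hole 3: d = 25 mm → contributes −481 547 mm⁴
  hole 4: d = 75 mm → contributes −4 015 839 mm⁴
Total I = 62 619 811 mm⁴.

I_y ≈ 6.26 × 10⁷ mm⁴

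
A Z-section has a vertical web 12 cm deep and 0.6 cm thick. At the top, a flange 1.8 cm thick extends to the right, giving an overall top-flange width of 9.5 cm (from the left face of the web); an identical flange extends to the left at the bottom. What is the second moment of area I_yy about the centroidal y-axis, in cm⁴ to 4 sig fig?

Break the section into simple shapes (no overlaps), measuring from the bottom-left corner of the bounding box.
Web: 0.6 × 12, A = 7.2 cm², x = 9.2 cm, Ī = 0.216 cm⁴.
Top flange (beyond web): 8.9 × 1.8, A = 16.02 cm², x = 13.95 cm, Ī = 105.745 cm⁴.
Bottom flange (beyond web): 8.9 × 1.8, A = 16.02 cm², x = 4.45 cm, Ī = 105.745 cm⁴.
Centroid: x̄ = ΣA·x / ΣA = 9.2 cm.
Transfer each piece to the centroidal y-axis using Ī + A·d² with d = x − 9.2:
  web: d = 0 cm → contributes +0.216 cm⁴
  top flange (beyond web): d = 4.75 cm → contributes +467.197 cm⁴
  bottom flange (beyond web): d = -4.75 cm → contributes +467.197 cm⁴
Total I = 934.609 cm⁴.

I_yy ≈ 934.6 cm⁴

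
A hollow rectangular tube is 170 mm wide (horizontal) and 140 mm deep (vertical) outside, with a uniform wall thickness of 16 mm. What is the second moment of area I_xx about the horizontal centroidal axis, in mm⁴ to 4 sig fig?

I_xx ≈ 2.439 × 10⁷ mm⁴

Decompose the section into non-overlapping parts with the origin at the bottom-left of its bounding rectangle.
Outer rectangle: 170 × 140, A = 23 800 mm², y = 70 mm, Ī = 38 873 333 mm⁴.
Inner void (subtracted): 138 × 108, A = 14 904 mm², y = 70 mm, Ī = 14 486 688 mm⁴.
By symmetry the centroid is at mid-height, ȳ = 70 mm.
All pieces are centred on the horizontal centroidal axis, so I = ΣĪ (holes subtracted) = 24 386 645 mm⁴.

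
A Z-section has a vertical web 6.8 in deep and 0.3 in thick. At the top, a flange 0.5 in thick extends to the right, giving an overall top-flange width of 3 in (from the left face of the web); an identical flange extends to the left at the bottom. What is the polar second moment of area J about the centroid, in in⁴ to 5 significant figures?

Treat the section as a set of non-overlapping primitives; coordinates are from the bounding-box lower-left.
Web: 0.3 × 6.8, A = 2.04 in², y = 3.4 in, Ī = 7.8608 in⁴.
Top flange (beyond web): 2.7 × 0.5, A = 1.35 in², y = 6.55 in, Ī = 0.028125 in⁴.
Bottom flange (beyond web): 2.7 × 0.5, A = 1.35 in², y = 0.25 in, Ī = 0.028125 in⁴.
Centroid: ȳ = ΣA·y / ΣA = 3.4 in.
Transfer each piece to the centroidal x-axis using Ī + A·d² with d = y − 3.4:
  web: d = 0 in → contributes +7.8608 in⁴
  top flange (beyond web): d = 3.15 in → contributes +13.4235 in⁴
  bottom flange (beyond web): d = -3.15 in → contributes +13.4235 in⁴
Total I = 34.7078 in⁴.
For the y-axis: x̄ = 2.85 in.
Repeating about the centroidal y-axis gives I_y = 7.73055 in⁴.
Polar second moment: J = I_x + I_y = 42.43835 in⁴.

J ≈ 42.438 in⁴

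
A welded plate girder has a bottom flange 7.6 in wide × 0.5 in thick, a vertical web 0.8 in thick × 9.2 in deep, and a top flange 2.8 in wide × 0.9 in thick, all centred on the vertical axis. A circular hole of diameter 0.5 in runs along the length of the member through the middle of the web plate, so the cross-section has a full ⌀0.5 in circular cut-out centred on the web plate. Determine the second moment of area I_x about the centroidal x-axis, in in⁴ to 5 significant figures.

I_x ≈ 203.40 in⁴

Treat the section as a set of non-overlapping primitives; coordinates are from the bounding-box lower-left.
Bottom plate: 7.6 × 0.5, A = 3.8 in², y = 0.25 in, Ī = 0.07916667 in⁴.
Web plate: 0.8 × 9.2, A = 7.36 in², y = 5.1 in, Ī = 51.91253 in⁴.
Top plate: 2.8 × 0.9, A = 2.52 in², y = 10.15 in, Ī = 0.1701 in⁴.
Hole (subtracted): ⌀0.5, A = 0.1963495 in², y = 5.1 in, Ī = 0.003067962 in⁴.
Centroid: ȳ = ΣA·y / ΣA = 4.676969 in.
Transfer each piece to the centroidal x-axis using Ī + A·d² with d = y − 4.676969:
  bottom plate: d = -4.426969 in → contributes +74.55178 in⁴
  web plate: d = 0.4230308 in → contributes +53.22964 in⁴
  top plate: d = 5.473031 in → contributes +75.65435 in⁴
  hole: d = 0.4230308 in → contributes −0.03820571 in⁴
Total I = 203.3976 in⁴.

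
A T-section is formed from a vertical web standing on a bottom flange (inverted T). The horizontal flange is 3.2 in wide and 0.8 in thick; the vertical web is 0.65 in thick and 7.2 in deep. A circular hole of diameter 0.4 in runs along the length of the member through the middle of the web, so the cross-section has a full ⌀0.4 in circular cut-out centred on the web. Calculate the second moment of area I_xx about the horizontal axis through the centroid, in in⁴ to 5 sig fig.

Split into non-overlapping primitives; take the origin at the lower-left of the bounding box.
Flange: 3.2 × 0.8, A = 2.56 in², y = 0.4 in, Ī = 0.1365333 in⁴.
Web: 0.65 × 7.2, A = 4.68 in², y = 4.4 in, Ī = 20.2176 in⁴.
Hole (subtracted): ⌀0.4, A = 0.1256637 in², y = 4.4 in, Ī = 0.001256637 in⁴.
Centroid: ȳ = ΣA·y / ΣA = 2.960653 in.
Transfer each piece to the horizontal axis through the centroid using Ī + A·d² with d = y − 2.960653:
  flange: d = -2.560653 in → contributes +16.92231 in⁴
  web: d = 1.439347 in → contributes +29.91325 in⁴
  hole: d = 1.439347 in → contributes −0.2615967 in⁴
Total I = 46.57396 in⁴.

I_xx ≈ 46.574 in⁴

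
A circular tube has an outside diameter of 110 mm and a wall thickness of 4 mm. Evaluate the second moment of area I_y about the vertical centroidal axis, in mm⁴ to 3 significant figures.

Treat the section as a set of non-overlapping primitives; coordinates are from the bounding-box lower-left.
Outer circle: ⌀110, A = 9503.3 mm², x = 55 mm, Ī = 7 186 884 mm⁴.
Bore (subtracted): ⌀102, A = 8171.3 mm², x = 55 mm, Ī = 5 313 376 mm⁴.
By symmetry the centroid is at mid-width, x̄ = 55 mm.
All pieces are centred on the vertical centroidal axis, so I = ΣĪ (holes subtracted) = 1 873 508 mm⁴.

I_y ≈ 1.87 × 10⁶ mm⁴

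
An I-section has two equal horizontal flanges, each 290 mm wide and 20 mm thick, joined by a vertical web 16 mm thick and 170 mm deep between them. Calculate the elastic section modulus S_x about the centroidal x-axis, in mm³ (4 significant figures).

S_x ≈ 1.063 × 10⁶ mm³

Break the section into simple shapes (no overlaps), measuring from the bottom-left corner of the bounding box.
Bottom flange: 290 × 20, A = 5 800 mm², y = 10 mm, Ī = 193 333 mm⁴.
Web: 16 × 170, A = 2 720 mm², y = 105 mm, Ī = 6 550 667 mm⁴.
Top flange: 290 × 20, A = 5 800 mm², y = 200 mm, Ī = 193 333 mm⁴.
By symmetry the centroid is at mid-height, ȳ = 105 mm.
Transfer each piece to the centroidal x-axis using Ī + A·d² with d = y − 105:
  bottom flange: d = -95 mm → contributes +52 538 333 mm⁴
  web: d = 0 mm → contributes +6 550 667 mm⁴
  top flange: d = 95 mm → contributes +52 538 333 mm⁴
Total I = 111 627 333 mm⁴.
Extreme fibre distance c = 105 mm; S = I/c = 1 063 117 mm³.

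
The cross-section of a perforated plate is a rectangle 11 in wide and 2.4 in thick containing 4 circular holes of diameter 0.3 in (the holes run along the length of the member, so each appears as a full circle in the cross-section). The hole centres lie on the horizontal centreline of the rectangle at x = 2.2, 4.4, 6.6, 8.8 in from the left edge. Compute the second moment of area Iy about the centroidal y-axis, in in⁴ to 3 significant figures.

Decompose the section into non-overlapping parts with the origin at the bottom-left of its bounding rectangle.
Plate: 11 × 2.4, A = 26.4 in², x = 5.5 in, Ī = 266.2 in⁴.
Hole 1 (subtracted): ⌀0.3, A = 0.070686 in², x = 2.2 in, Ī = 0.00039761 in⁴.
Hole 2 (subtracted): ⌀0.3, A = 0.070686 in², x = 4.4 in, Ī = 0.00039761 in⁴.
Hole 3 (subtracted): ⌀0.3, A = 0.070686 in², x = 6.6 in, Ī = 0.00039761 in⁴.
Hole 4 (subtracted): ⌀0.3, A = 0.070686 in², x = 8.8 in, Ī = 0.00039761 in⁴.
By symmetry the centroid is at mid-width, x̄ = 5.5 in.
Transfer each piece to the centroidal y-axis using Ī + A·d² with d = x − 5.5:
  plate: d = 0 in → contributes +266.2 in⁴
  hole 1: d = -3.3 in → contributes −0.77017 in⁴
  hole 2: d = -1.1 in → contributes −0.085927 in⁴
  hole 3: d = 1.1 in → contributes −0.085927 in⁴
  hole 4: d = 3.3 in → contributes −0.77017 in⁴
Total I = 264.49 in⁴.

Iy ≈ 264 in⁴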